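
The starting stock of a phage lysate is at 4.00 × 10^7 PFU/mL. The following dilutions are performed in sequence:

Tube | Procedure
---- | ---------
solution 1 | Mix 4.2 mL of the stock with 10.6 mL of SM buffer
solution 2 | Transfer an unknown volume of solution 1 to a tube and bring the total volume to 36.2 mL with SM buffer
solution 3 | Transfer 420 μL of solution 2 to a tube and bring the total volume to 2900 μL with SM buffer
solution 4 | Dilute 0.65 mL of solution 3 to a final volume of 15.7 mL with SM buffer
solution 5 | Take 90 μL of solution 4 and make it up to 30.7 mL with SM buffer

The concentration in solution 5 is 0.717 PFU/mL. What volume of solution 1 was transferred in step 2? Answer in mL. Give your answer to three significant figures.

Step 1: 4.2 mL + 10.6 mL = 14.8 mL total → factor 14.8/4.2 = 3.5238
Step 2: v brought to 36.2 mL → factor = 36.2 mL/v
Step 3: 420 μL brought to 2900 μL → factor 2900/420 = 6.9048
Step 4: 0.65 mL brought to 15.7 mL → factor 15.7/0.65 = 24.154
Step 5: 90 μL brought to 30.7 mL → factor 30700/90 = 341.11
Product of known-step factors = 2.0047 × 10^5
Overall factor = 4.00 × 10^7 PFU/mL / (0.717 PFU/mL) = 5.5788 × 10^7
Step-2 factor = 5.5788 × 10^7 / 2.0047 × 10^5 = 278.29
v = 36.2 mL / 278.29 = 0.130 mL

0.130 mL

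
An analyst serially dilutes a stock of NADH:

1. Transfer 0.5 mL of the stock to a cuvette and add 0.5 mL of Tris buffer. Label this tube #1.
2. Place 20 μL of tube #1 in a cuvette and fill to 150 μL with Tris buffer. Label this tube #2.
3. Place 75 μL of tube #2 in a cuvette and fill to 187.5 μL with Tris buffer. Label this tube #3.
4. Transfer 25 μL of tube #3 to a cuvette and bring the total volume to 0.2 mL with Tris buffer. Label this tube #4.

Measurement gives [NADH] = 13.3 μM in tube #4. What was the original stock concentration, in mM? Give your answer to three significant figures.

Step 1: 0.5 mL + 0.5 mL = 1 mL total → factor 1/0.5 = 2
Step 2: 20 μL brought to 150 μL → factor 150/20 = 7.5
Step 3: 75 μL brought to 187.5 μL → factor 187.5/75 = 2.5
Step 4: 25 μL brought to 0.2 mL → factor 200/25 = 8
Overall dilution factor = 2 × 7.5 × 2.5 × 8 = 300
Stock = 13.3 μM × 300 = 3990 μM = 3.99 mM

3.99 mM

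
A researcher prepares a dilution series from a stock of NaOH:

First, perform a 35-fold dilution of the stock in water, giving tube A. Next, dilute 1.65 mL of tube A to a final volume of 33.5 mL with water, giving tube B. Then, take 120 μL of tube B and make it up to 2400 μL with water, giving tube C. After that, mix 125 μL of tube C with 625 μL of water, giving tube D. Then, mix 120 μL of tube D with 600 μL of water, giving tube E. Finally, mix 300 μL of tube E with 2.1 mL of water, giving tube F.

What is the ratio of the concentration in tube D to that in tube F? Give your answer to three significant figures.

Step 1: 35-fold → factor 35
Step 2: 1.65 mL brought to 33.5 mL → factor 33.5/1.65 = 20.303
Step 3: 120 μL brought to 2400 μL → factor 2400/120 = 20
Step 4: 125 μL + 625 μL = 750 μL total → factor 750/125 = 6
Step 5: 120 μL + 600 μL = 720 μL total → factor 720/120 = 6
Step 6: 300 μL + 2.1 mL = 2400 μL total → factor 2400/300 = 8
Dilution factor to tube D = 85273; to tube F = 4.0931 × 10^6
[tube D]/[tube F] = (factor to tube F)/(factor to tube D) = 4.0931 × 10^6/85273 = 48.0

48.0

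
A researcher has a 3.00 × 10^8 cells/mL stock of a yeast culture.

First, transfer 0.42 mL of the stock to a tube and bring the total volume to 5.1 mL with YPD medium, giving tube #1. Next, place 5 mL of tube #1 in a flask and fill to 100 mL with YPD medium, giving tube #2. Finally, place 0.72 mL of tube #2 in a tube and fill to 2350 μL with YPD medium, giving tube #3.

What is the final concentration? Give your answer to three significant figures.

Step 1: 0.42 mL brought to 5.1 mL → factor 5.1/0.42 = 12.143
Step 2: 5 mL brought to 100 mL → factor 100/5 = 20
Step 3: 0.72 mL brought to 2350 μL → factor 2.35/0.72 = 3.2639
Overall dilution factor = 12.143 × 20 × 3.2639 = 792.66
Final = 3.00 × 10^8 cells/mL / 792.66 = 3.78 × 10^5 cells/mL

3.78 × 10^5 cells/mL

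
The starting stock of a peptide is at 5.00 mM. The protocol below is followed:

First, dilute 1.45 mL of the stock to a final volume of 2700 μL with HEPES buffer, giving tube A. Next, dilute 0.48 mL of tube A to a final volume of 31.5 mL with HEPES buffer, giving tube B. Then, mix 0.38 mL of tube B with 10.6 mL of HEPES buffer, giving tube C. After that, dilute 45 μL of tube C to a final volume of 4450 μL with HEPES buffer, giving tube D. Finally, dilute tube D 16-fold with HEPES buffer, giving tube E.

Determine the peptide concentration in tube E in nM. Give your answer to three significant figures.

Step 1: 1.45 mL brought to 2700 μL → factor 2.7/1.45 = 1.8621
Step 2: 0.48 mL brought to 31.5 mL → factor 31.5/0.48 = 65.625
Step 3: 0.38 mL + 10.6 mL = 10.98 mL total → factor 10.98/0.38 = 28.895
Step 4: 45 μL brought to 4450 μL → factor 4450/45 = 98.889
Step 5: 16-fold → factor 16
Overall dilution factor = 1.8621 × 65.625 × 28.895 × 98.889 × 16 = 5.5866 × 10^6
Final = 5.00 mM / 5.5866 × 10^6 = 8.950 × 10^-7 mM = 0.895 nM

0.895 nM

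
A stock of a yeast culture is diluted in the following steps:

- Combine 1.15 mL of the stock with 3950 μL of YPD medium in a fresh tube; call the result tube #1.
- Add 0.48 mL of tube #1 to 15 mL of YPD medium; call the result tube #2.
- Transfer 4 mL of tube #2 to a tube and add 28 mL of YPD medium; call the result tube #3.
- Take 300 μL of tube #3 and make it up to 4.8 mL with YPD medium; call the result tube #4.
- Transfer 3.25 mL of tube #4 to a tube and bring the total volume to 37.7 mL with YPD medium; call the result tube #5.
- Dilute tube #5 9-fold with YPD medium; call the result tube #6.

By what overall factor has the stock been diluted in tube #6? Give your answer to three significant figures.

1.91 × 10^6

Step 1: 1.15 mL + 3950 μL = 5.1 mL total → factor 5.1/1.15 = 4.4348
Step 2: 0.48 mL + 15 mL = 15.48 mL total → factor 15.48/0.48 = 32.25
Step 3: 4 mL + 28 mL = 32 mL total → factor 32/4 = 8
Step 4: 300 μL brought to 4.8 mL → factor 4800/300 = 16
Step 5: 3.25 mL brought to 37.7 mL → factor 37.7/3.25 = 11.6
Step 6: 9-fold → factor 9
Overall dilution factor = 4.4348 × 32.25 × 8 × 16 × 11.6 × 9 = 1.9112 × 10^6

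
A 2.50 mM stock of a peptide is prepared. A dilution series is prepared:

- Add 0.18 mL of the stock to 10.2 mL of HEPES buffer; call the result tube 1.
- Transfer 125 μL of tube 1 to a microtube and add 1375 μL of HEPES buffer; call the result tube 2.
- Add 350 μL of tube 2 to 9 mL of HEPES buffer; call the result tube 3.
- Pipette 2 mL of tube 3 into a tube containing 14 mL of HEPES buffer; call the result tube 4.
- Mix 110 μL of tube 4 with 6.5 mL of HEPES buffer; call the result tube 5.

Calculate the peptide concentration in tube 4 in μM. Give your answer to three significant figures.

0.0169 μM

Step 1: 0.18 mL + 10.2 mL = 10.38 mL total → factor 10.38/0.18 = 57.667
Step 2: 125 μL + 1375 μL = 1500 μL total → factor 1500/125 = 12
Step 3: 350 μL + 9 mL = 9350 μL total → factor 9350/350 = 26.714
Step 4: 2 mL + 14 mL = 16 mL total → factor 16/2 = 8
Dilution factor through tube 4 = 57.667 × 12 × 26.714 × 8 = 1.4789 × 10^5
[tube 4] = 2.50 mM / 1.4789 × 10^5 = 1.690 × 10^-5 mM = 0.0169 μM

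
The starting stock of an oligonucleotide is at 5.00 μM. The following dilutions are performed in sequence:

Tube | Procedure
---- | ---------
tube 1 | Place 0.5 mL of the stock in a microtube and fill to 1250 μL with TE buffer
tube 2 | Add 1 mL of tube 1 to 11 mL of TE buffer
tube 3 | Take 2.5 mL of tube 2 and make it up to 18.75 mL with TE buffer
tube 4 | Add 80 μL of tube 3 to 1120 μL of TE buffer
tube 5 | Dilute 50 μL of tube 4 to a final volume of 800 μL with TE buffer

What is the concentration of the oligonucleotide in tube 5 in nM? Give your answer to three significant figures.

Step 1: 0.5 mL brought to 1250 μL → factor 1.25/0.5 = 2.5
Step 2: 1 mL + 11 mL = 12 mL total → factor 12/1 = 12
Step 3: 2.5 mL brought to 18.75 mL → factor 18.75/2.5 = 7.5
Step 4: 80 μL + 1120 μL = 1200 μL total → factor 1200/80 = 15
Step 5: 50 μL brought to 800 μL → factor 800/50 = 16
Overall dilution factor = 2.5 × 12 × 7.5 × 15 × 16 = 54000
Final = 5.00 μM / 54000 = 9.259 × 10^-5 μM = 0.0926 nM

0.0926 nM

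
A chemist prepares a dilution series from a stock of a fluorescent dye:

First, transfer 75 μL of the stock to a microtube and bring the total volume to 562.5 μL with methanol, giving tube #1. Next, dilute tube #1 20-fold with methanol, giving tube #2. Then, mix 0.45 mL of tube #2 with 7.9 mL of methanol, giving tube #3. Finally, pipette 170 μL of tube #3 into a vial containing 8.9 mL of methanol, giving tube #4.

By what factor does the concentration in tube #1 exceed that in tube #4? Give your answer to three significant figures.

Step 1: 75 μL brought to 562.5 μL → factor 562.5/75 = 7.5
Step 2: 20-fold → factor 20
Step 3: 0.45 mL + 7.9 mL = 8.35 mL total → factor 8.35/0.45 = 18.556
Step 4: 170 μL + 8.9 mL = 9070 μL total → factor 9070/170 = 53.353
Dilution factor to tube #1 = 7.5; to tube #4 = 1.485 × 10^5
[tube #1]/[tube #4] = (factor to tube #4)/(factor to tube #1) = 1.485 × 10^5/7.5 = 1.98 × 10^4

1.98 × 10^4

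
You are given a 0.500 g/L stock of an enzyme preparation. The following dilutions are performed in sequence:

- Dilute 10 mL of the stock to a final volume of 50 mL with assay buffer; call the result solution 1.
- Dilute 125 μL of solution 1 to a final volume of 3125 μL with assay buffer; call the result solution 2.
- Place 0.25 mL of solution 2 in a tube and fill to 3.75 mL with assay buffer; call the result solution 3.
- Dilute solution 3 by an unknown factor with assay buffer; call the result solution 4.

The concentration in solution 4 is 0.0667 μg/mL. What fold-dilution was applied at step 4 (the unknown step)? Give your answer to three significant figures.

Step 1: 10 mL brought to 50 mL → factor 50/10 = 5
Step 2: 125 μL brought to 3125 μL → factor 3125/125 = 25
Step 3: 0.25 mL brought to 3.75 mL → factor 3.75/0.25 = 15
Step 4: unknown factor x
Product of known-step factors = 1875
Overall factor = 0.500 g/L / (0.0667 μg/mL) = 7496.3
x = 7496.3 / 1875 = 4.00

4.00-fold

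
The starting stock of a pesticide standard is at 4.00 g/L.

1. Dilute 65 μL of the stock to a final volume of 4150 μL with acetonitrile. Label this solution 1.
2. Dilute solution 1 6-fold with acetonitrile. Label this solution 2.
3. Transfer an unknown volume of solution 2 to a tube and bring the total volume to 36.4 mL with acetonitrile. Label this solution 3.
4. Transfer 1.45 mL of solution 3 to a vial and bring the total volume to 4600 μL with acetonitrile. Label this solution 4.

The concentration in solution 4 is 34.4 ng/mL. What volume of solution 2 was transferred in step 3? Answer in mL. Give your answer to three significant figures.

Step 1: 65 μL brought to 4150 μL → factor 4150/65 = 63.846
Step 2: 6-fold → factor 6
Step 3: v brought to 36.4 mL → factor = 36.4 mL/v
Step 4: 1.45 mL brought to 4600 μL → factor 4.6/1.45 = 3.1724
Product of known-step factors = 1215.3
Overall factor = 4.00 g/L / (34.4 ng/mL) = 1.1628 × 10^5
Step-3 factor = 1.1628 × 10^5 / 1215.3 = 95.681
v = 36.4 mL / 95.681 = 0.380 mL

0.380 mL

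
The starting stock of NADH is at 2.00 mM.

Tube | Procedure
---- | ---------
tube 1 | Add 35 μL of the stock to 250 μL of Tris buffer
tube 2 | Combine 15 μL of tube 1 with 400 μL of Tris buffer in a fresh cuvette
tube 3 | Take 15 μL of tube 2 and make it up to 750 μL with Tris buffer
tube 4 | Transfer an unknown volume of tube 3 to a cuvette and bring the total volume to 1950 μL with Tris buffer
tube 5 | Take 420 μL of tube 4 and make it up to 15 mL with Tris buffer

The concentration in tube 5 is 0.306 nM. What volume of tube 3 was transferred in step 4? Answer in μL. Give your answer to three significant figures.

Step 1: 35 μL + 250 μL = 285 μL total → factor 285/35 = 8.1429
Step 2: 15 μL + 400 μL = 415 μL total → factor 415/15 = 27.667
Step 3: 15 μL brought to 750 μL → factor 750/15 = 50
Step 4: v brought to 1950 μL → factor = 1950 μL/v
Step 5: 420 μL brought to 15 mL → factor 15000/420 = 35.714
Product of known-step factors = 4.023 × 10^5
Overall factor = 2.00 mM / (0.306 nM) = 6.5359 × 10^6
Step-4 factor = 6.5359 × 10^6 / 4.023 × 10^5 = 16.247
v = 1950 μL / 16.247 = 120 μL

120 μL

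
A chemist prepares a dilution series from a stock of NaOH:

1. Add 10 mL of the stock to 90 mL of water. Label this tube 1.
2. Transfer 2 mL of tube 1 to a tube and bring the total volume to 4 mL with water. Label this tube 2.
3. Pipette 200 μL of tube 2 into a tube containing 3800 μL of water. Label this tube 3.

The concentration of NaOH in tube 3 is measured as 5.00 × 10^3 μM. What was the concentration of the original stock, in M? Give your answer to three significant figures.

Step 1: 10 mL + 90 mL = 100 mL total → factor 100/10 = 10
Step 2: 2 mL brought to 4 mL → factor 4/2 = 2
Step 3: 200 μL + 3800 μL = 4000 μL total → factor 4000/200 = 20
Overall dilution factor = 10 × 2 × 20 = 400
Stock = 5.00 × 10^3 μM × 400 = 2.000 × 10^6 μM = 2.00 M

2.00 M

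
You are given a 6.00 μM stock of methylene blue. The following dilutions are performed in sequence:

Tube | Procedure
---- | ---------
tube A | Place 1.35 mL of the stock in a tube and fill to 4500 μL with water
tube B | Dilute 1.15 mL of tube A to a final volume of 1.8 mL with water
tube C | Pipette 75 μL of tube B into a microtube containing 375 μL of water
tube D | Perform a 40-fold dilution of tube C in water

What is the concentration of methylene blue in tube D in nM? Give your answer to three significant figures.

Step 1: 1.35 mL brought to 4500 μL → factor 4.5/1.35 = 3.3333
Step 2: 1.15 mL brought to 1.8 mL → factor 1.8/1.15 = 1.5652
Step 3: 75 μL + 375 μL = 450 μL total → factor 450/75 = 6
Step 4: 40-fold → factor 40
Overall dilution factor = 3.3333 × 1.5652 × 6 × 40 = 1252.2
Final = 6.00 μM / 1252.2 = 0.004792 μM = 4.79 nM

4.79 nM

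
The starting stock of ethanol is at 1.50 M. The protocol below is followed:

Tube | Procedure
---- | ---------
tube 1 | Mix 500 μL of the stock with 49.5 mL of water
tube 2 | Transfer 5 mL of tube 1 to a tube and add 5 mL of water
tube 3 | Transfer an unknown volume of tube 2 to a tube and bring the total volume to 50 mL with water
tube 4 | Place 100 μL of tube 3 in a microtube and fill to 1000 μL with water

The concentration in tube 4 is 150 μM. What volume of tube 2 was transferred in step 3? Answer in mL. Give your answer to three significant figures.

10.0 mL

Step 1: 500 μL + 49.5 mL = 50000 μL total → factor 50000/500 = 100
Step 2: 5 mL + 5 mL = 10 mL total → factor 10/5 = 2
Step 3: v brought to 50 mL → factor = 50 mL/v
Step 4: 100 μL brought to 1000 μL → factor 1000/100 = 10
Product of known-step factors = 2000
Overall factor = 1.50 M / (150 μM) = 10000
Step-3 factor = 10000 / 2000 = 5
v = 50 mL / 5 = 10.0 mL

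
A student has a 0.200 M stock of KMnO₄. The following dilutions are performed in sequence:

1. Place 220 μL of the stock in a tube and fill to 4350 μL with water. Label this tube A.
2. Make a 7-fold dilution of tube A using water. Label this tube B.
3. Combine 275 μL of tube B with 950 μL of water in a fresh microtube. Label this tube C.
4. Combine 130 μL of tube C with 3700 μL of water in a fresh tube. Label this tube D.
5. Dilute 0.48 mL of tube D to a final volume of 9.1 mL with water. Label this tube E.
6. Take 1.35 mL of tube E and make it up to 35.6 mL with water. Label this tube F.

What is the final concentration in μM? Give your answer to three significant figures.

0.0220 μM

Step 1: 220 μL brought to 4350 μL → factor 4350/220 = 19.773
Step 2: 7-fold → factor 7
Step 3: 275 μL + 950 μL = 1225 μL total → factor 1225/275 = 4.4545
Step 4: 130 μL + 3700 μL = 3830 μL total → factor 3830/130 = 29.462
Step 5: 0.48 mL brought to 9.1 mL → factor 9.1/0.48 = 18.958
Step 6: 1.35 mL brought to 35.6 mL → factor 35.6/1.35 = 26.37
Overall dilution factor = 19.773 × 7 × 4.4545 × 29.462 × 18.958 × 26.37 = 9.0811 × 10^6
Final = 0.200 M / 9.0811 × 10^6 = 2.202 × 10^-8 M = 0.0220 μM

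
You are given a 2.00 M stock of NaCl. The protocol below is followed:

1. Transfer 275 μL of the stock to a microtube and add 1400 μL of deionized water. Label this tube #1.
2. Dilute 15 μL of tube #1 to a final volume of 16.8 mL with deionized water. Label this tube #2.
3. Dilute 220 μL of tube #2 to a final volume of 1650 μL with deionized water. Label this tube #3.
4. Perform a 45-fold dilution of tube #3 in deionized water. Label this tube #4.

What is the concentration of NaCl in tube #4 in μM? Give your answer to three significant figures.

Step 1: 275 μL + 1400 μL = 1675 μL total → factor 1675/275 = 6.0909
Step 2: 15 μL brought to 16.8 mL → factor 16800/15 = 1120
Step 3: 220 μL brought to 1650 μL → factor 1650/220 = 7.5
Step 4: 45-fold → factor 45
Overall dilution factor = 6.0909 × 1120 × 7.5 × 45 = 2.3024 × 10^6
Final = 2.00 M / 2.3024 × 10^6 = 8.687 × 10^-7 M = 0.869 μM

0.869 μM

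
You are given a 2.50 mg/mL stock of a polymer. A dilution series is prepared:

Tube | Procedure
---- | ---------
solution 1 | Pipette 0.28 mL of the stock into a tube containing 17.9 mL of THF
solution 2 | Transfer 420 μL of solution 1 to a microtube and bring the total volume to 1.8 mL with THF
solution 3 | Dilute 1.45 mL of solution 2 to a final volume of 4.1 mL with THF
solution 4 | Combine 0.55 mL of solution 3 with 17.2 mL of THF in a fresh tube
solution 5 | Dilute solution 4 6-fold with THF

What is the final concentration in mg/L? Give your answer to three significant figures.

0.0164 mg/L

Step 1: 0.28 mL + 17.9 mL = 18.18 mL total → factor 18.18/0.28 = 64.929
Step 2: 420 μL brought to 1.8 mL → factor 1800/420 = 4.2857
Step 3: 1.45 mL brought to 4.1 mL → factor 4.1/1.45 = 2.8276
Step 4: 0.55 mL + 17.2 mL = 17.75 mL total → factor 17.75/0.55 = 32.273
Step 5: 6-fold → factor 6
Overall dilution factor = 64.929 × 4.2857 × 2.8276 × 32.273 × 6 = 1.5236 × 10^5
Final = 2.50 mg/mL / 1.5236 × 10^5 = 1.641 × 10^-5 mg/mL = 0.0164 mg/L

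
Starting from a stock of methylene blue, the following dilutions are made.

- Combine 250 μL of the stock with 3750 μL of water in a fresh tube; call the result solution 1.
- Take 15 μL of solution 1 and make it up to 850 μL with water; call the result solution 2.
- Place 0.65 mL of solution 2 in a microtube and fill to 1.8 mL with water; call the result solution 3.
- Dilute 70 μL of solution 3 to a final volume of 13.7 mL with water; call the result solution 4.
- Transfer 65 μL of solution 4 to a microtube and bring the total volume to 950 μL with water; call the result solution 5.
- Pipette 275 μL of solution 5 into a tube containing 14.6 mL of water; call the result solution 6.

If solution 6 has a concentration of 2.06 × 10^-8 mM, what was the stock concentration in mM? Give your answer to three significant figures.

Step 1: 250 μL + 3750 μL = 4000 μL total → factor 4000/250 = 16
Step 2: 15 μL brought to 850 μL → factor 850/15 = 56.667
Step 3: 0.65 mL brought to 1.8 mL → factor 1.8/0.65 = 2.7692
Step 4: 70 μL brought to 13.7 mL → factor 13700/70 = 195.71
Step 5: 65 μL brought to 950 μL → factor 950/65 = 14.615
Step 6: 275 μL + 14.6 mL = 14875 μL total → factor 14875/275 = 54.091
Overall dilution factor = 16 × 56.667 × 2.7692 × 195.71 × 14.615 × 54.091 = 3.8848 × 10^8
Stock = 2.06 × 10^-8 mM × 3.8848 × 10^8 = 8.00 mM

8.00 mM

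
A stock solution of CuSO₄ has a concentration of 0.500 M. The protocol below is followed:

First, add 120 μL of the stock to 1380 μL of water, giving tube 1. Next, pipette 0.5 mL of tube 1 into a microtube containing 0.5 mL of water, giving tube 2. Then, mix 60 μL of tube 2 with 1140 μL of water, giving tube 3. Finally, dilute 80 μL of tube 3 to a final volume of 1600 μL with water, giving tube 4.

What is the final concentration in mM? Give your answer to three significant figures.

Step 1: 120 μL + 1380 μL = 1500 μL total → factor 1500/120 = 12.5
Step 2: 0.5 mL + 0.5 mL = 1 mL total → factor 1/0.5 = 2
Step 3: 60 μL + 1140 μL = 1200 μL total → factor 1200/60 = 20
Step 4: 80 μL brought to 1600 μL → factor 1600/80 = 20
Overall dilution factor = 12.5 × 2 × 20 × 20 = 10000
Final = 0.500 M / 10000 = 5.000 × 10^-5 M = 0.0500 mM

0.0500 mM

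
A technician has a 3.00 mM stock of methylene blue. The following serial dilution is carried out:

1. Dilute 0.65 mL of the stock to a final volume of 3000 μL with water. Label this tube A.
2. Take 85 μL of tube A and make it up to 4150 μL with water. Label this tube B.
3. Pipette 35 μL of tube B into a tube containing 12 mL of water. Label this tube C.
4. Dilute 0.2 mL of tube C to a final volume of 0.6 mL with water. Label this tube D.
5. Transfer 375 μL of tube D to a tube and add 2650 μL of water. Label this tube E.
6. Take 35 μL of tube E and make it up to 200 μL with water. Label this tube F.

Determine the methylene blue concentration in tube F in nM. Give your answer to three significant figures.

0.280 nM

Step 1: 0.65 mL brought to 3000 μL → factor 3/0.65 = 4.6154
Step 2: 85 μL brought to 4150 μL → factor 4150/85 = 48.824
Step 3: 35 μL + 12 mL = 12035 μL total → factor 12035/35 = 343.86
Step 4: 0.2 mL brought to 0.6 mL → factor 0.6/0.2 = 3
Step 5: 375 μL + 2650 μL = 3025 μL total → factor 3025/375 = 8.0667
Step 6: 35 μL brought to 200 μL → factor 200/35 = 5.7143
Overall dilution factor = 4.6154 × 48.824 × 343.86 × 3 × 8.0667 × 5.7143 = 1.0715 × 10^7
Final = 3.00 mM / 1.0715 × 10^7 = 2.800 × 10^-7 mM = 0.280 nM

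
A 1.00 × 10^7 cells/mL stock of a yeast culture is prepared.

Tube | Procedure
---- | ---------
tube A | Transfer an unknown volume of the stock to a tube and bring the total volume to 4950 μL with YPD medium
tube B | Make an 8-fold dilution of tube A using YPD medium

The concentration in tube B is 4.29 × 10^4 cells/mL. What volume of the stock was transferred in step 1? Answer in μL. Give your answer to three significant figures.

170 μL

Step 1: v brought to 4950 μL → factor = 4950 μL/v
Step 2: 8-fold → factor 8
Product of known-step factors = 8
Overall factor = 1.00 × 10^7 cells/mL / (4.29 × 10^4 cells/mL) = 233.1
Step-1 factor = 233.1 / 8 = 29.138
v = 4950 μL / 29.138 = 170 μL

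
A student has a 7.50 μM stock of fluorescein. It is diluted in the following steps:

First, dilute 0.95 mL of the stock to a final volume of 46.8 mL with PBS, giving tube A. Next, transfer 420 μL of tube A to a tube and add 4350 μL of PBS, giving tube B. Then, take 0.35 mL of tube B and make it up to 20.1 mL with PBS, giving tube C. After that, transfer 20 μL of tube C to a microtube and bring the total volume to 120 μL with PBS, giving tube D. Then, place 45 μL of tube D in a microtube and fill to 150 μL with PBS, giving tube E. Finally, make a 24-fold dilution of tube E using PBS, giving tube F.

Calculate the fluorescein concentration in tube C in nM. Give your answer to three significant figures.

0.233 nM

Step 1: 0.95 mL brought to 46.8 mL → factor 46.8/0.95 = 49.263
Step 2: 420 μL + 4350 μL = 4770 μL total → factor 4770/420 = 11.357
Step 3: 0.35 mL brought to 20.1 mL → factor 20.1/0.35 = 57.429
Dilution factor through tube C = 49.263 × 11.357 × 57.429 = 32131
[tube C] = 7.50 μM / 32131 = 0.0002334 μM = 0.233 nM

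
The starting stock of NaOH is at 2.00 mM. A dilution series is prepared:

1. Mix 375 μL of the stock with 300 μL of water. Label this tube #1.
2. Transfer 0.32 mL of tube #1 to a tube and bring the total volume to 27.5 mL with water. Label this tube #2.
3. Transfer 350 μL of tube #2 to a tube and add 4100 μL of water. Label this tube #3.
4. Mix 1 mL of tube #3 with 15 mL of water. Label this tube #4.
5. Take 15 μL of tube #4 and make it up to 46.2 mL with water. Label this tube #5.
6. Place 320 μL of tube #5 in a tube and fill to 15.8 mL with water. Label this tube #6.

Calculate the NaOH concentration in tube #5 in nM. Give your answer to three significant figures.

0.0206 nM

Step 1: 375 μL + 300 μL = 675 μL total → factor 675/375 = 1.8
Step 2: 0.32 mL brought to 27.5 mL → factor 27.5/0.32 = 85.938
Step 3: 350 μL + 4100 μL = 4450 μL total → factor 4450/350 = 12.714
Step 4: 1 mL + 15 mL = 16 mL total → factor 16/1 = 16
Step 5: 15 μL brought to 46.2 mL → factor 46200/15 = 3080
Dilution factor through tube #5 = 1.8 × 85.938 × 12.714 × 16 × 3080 = 9.6921 × 10^7
[tube #5] = 2.00 mM / 9.6921 × 10^7 = 2.064 × 10^-8 mM = 0.0206 nM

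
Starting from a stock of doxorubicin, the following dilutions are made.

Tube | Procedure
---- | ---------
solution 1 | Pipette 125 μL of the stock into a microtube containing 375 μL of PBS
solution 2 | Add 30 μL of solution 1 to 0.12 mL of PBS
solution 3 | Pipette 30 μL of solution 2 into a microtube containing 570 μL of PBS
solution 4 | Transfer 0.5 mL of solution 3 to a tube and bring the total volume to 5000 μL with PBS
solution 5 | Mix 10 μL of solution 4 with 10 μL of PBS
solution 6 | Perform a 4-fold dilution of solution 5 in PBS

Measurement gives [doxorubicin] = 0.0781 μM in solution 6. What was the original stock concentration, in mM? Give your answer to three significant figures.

2.50 mM

Step 1: 125 μL + 375 μL = 500 μL total → factor 500/125 = 4
Step 2: 30 μL + 0.12 mL = 150 μL total → factor 150/30 = 5
Step 3: 30 μL + 570 μL = 600 μL total → factor 600/30 = 20
Step 4: 0.5 mL brought to 5000 μL → factor 5/0.5 = 10
Step 5: 10 μL + 10 μL = 20 μL total → factor 20/10 = 2
Step 6: 4-fold → factor 4
Overall dilution factor = 4 × 5 × 20 × 10 × 2 × 4 = 32000
Stock = 0.0781 μM × 32000 = 2499 μM = 2.50 mM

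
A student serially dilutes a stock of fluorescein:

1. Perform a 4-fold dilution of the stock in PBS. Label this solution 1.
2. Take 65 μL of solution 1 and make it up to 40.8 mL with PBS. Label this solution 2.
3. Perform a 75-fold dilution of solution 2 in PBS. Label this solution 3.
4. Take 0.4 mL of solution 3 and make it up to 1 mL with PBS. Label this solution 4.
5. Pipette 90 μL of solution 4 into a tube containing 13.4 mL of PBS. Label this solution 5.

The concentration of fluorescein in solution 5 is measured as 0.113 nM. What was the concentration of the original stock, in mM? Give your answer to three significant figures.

7.97 mM

Step 1: 4-fold → factor 4
Step 2: 65 μL brought to 40.8 mL → factor 40800/65 = 627.69
Step 3: 75-fold → factor 75
Step 4: 0.4 mL brought to 1 mL → factor 1/0.4 = 2.5
Step 5: 90 μL + 13.4 mL = 13490 μL total → factor 13490/90 = 149.89
Overall dilution factor = 4 × 627.69 × 75 × 2.5 × 149.89 = 7.0563 × 10^7
Stock = 0.113 nM × 7.0563 × 10^7 = 7.974 × 10^6 nM = 7.97 mM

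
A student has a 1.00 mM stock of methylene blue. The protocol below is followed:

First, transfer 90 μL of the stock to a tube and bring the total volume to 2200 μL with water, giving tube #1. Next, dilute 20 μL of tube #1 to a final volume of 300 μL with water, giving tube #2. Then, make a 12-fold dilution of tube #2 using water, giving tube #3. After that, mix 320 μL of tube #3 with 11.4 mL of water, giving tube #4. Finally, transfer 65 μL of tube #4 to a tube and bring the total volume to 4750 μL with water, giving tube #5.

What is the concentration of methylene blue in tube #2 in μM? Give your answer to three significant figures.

2.73 μM

Step 1: 90 μL brought to 2200 μL → factor 2200/90 = 24.444
Step 2: 20 μL brought to 300 μL → factor 300/20 = 15
Dilution factor through tube #2 = 24.444 × 15 = 366.67
[tube #2] = 1.00 mM / 366.67 = 0.002727 mM = 2.73 μM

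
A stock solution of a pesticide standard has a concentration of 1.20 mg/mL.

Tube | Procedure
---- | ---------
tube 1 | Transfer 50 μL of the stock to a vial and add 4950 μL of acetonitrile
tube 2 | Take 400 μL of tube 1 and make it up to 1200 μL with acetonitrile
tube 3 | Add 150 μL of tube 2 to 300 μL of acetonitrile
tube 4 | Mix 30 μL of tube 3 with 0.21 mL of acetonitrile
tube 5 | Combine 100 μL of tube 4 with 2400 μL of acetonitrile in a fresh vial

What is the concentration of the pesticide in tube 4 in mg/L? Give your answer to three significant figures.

0.167 mg/L

Step 1: 50 μL + 4950 μL = 5000 μL total → factor 5000/50 = 100
Step 2: 400 μL brought to 1200 μL → factor 1200/400 = 3
Step 3: 150 μL + 300 μL = 450 μL total → factor 450/150 = 3
Step 4: 30 μL + 0.21 mL = 240 μL total → factor 240/30 = 8
Dilution factor through tube 4 = 100 × 3 × 3 × 8 = 7200
[tube 4] = 1.20 mg/mL / 7200 = 0.0001667 mg/mL = 0.167 mg/L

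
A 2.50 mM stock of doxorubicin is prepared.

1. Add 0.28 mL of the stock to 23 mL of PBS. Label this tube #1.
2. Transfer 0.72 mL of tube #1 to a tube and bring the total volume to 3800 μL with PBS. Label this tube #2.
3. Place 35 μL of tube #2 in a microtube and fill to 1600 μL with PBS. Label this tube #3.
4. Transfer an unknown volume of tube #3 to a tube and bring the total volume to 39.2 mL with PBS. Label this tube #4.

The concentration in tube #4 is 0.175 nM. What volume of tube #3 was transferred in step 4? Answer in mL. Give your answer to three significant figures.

Step 1: 0.28 mL + 23 mL = 23.28 mL total → factor 23.28/0.28 = 83.143
Step 2: 0.72 mL brought to 3800 μL → factor 3.8/0.72 = 5.2778
Step 3: 35 μL brought to 1600 μL → factor 1600/35 = 45.714
Step 4: v brought to 39.2 mL → factor = 39.2 mL/v
Product of known-step factors = 20060
Overall factor = 2.50 mM / (0.175 nM) = 1.4286 × 10^7
Step-4 factor = 1.4286 × 10^7 / 20060 = 712.15
v = 39.2 mL / 712.15 = 0.0550 mL

0.0550 mL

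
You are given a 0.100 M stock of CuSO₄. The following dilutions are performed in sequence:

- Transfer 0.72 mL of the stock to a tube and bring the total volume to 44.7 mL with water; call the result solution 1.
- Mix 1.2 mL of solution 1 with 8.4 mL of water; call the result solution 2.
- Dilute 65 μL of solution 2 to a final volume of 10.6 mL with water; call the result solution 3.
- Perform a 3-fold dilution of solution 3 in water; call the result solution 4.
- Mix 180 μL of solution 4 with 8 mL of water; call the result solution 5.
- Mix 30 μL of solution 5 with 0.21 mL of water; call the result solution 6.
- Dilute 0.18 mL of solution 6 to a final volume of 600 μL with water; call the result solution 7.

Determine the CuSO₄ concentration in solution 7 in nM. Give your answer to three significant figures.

0.340 nM

Step 1: 0.72 mL brought to 44.7 mL → factor 44.7/0.72 = 62.083
Step 2: 1.2 mL + 8.4 mL = 9.6 mL total → factor 9.6/1.2 = 8
Step 3: 65 μL brought to 10.6 mL → factor 10600/65 = 163.08
Step 4: 3-fold → factor 3
Step 5: 180 μL + 8 mL = 8180 μL total → factor 8180/180 = 45.444
Step 6: 30 μL + 0.21 mL = 240 μL total → factor 240/30 = 8
Step 7: 0.18 mL brought to 600 μL → factor 0.6/0.18 = 3.3333
Overall dilution factor = 62.083 × 8 × 163.08 × 3 × 45.444 × 8 × 3.3333 = 2.9446 × 10^8
Final = 0.100 M / 2.9446 × 10^8 = 3.396 × 10^-10 M = 0.340 nM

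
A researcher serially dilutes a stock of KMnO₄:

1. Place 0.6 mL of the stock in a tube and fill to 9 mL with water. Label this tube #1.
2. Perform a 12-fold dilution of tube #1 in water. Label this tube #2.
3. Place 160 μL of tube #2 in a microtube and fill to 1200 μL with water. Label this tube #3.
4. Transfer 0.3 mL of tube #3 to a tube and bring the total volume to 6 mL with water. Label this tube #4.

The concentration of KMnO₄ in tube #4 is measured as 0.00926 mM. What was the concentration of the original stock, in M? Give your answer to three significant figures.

0.250 M

Step 1: 0.6 mL brought to 9 mL → factor 9/0.6 = 15
Step 2: 12-fold → factor 12
Step 3: 160 μL brought to 1200 μL → factor 1200/160 = 7.5
Step 4: 0.3 mL brought to 6 mL → factor 6/0.3 = 20
Overall dilution factor = 15 × 12 × 7.5 × 20 = 27000
Stock = 0.00926 mM × 27000 = 250.0 mM = 0.250 M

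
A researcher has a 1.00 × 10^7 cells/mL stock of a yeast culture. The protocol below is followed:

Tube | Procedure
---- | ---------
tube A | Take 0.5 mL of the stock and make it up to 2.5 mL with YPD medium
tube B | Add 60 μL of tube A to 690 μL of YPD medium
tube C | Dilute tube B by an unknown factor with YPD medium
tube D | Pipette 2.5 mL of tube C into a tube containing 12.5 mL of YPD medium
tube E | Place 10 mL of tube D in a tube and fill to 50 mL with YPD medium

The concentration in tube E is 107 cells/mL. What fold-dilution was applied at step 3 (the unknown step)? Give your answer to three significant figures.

49.8-fold

Step 1: 0.5 mL brought to 2.5 mL → factor 2.5/0.5 = 5
Step 2: 60 μL + 690 μL = 750 μL total → factor 750/60 = 12.5
Step 3: unknown factor x
Step 4: 2.5 mL + 12.5 mL = 15 mL total → factor 15/2.5 = 6
Step 5: 10 mL brought to 50 mL → factor 50/10 = 5
Product of known-step factors = 1875
Overall factor = 1.00 × 10^7 cells/mL / (107 cells/mL) = 93458
x = 93458 / 1875 = 49.8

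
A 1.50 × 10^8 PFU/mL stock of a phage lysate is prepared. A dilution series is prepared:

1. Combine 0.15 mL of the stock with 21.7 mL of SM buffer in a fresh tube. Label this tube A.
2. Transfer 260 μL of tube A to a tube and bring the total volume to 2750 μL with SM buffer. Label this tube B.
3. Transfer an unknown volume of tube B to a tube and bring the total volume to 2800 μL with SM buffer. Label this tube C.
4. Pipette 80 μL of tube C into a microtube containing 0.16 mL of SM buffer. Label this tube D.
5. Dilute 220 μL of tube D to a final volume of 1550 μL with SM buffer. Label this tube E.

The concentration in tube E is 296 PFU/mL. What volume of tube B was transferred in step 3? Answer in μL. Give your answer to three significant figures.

Step 1: 0.15 mL + 21.7 mL = 21.85 mL total → factor 21.85/0.15 = 145.67
Step 2: 260 μL brought to 2750 μL → factor 2750/260 = 10.577
Step 3: v brought to 2800 μL → factor = 2800 μL/v
Step 4: 80 μL + 0.16 mL = 240 μL total → factor 240/80 = 3
Step 5: 220 μL brought to 1550 μL → factor 1550/220 = 7.0455
Product of known-step factors = 32565
Overall factor = 1.50 × 10^8 PFU/mL / (296 PFU/mL) = 5.0676 × 10^5
Step-3 factor = 5.0676 × 10^5 / 32565 = 15.561
v = 2800 μL / 15.561 = 180 μL

180 μL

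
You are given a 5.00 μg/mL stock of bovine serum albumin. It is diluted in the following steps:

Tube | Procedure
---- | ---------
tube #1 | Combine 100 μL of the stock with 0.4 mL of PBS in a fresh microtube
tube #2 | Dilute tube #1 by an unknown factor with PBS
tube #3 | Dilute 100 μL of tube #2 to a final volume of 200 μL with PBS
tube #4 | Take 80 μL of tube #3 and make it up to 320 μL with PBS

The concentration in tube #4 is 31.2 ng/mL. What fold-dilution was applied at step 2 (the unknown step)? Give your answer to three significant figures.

4.01-fold

Step 1: 100 μL + 0.4 mL = 500 μL total → factor 500/100 = 5
Step 2: unknown factor x
Step 3: 100 μL brought to 200 μL → factor 200/100 = 2
Step 4: 80 μL brought to 320 μL → factor 320/80 = 4
Product of known-step factors = 40
Overall factor = 5.00 μg/mL / (31.2 ng/mL) = 160.26
x = 160.26 / 40 = 4.01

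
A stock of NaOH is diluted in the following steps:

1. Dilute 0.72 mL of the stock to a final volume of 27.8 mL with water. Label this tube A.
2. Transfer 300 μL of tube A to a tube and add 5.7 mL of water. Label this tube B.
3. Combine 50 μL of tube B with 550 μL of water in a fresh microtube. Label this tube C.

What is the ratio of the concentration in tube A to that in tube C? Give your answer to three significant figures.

Step 1: 0.72 mL brought to 27.8 mL → factor 27.8/0.72 = 38.611
Step 2: 300 μL + 5.7 mL = 6000 μL total → factor 6000/300 = 20
Step 3: 50 μL + 550 μL = 600 μL total → factor 600/50 = 12
Dilution factor to tube A = 38.611; to tube C = 9266.7
[tube A]/[tube C] = (factor to tube C)/(factor to tube A) = 9266.7/38.611 = 240

240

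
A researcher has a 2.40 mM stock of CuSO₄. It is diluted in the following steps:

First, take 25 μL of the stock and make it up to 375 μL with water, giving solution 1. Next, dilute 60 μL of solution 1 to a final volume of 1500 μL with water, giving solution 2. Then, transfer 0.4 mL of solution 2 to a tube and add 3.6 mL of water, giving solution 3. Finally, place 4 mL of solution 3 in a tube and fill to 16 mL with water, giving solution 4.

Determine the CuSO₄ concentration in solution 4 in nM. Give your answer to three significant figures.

160 nM

Step 1: 25 μL brought to 375 μL → factor 375/25 = 15
Step 2: 60 μL brought to 1500 μL → factor 1500/60 = 25
Step 3: 0.4 mL + 3.6 mL = 4 mL total → factor 4/0.4 = 10
Step 4: 4 mL brought to 16 mL → factor 16/4 = 4
Overall dilution factor = 15 × 25 × 10 × 4 = 15000
Final = 2.40 mM / 15000 = 0.0001600 mM = 160 nM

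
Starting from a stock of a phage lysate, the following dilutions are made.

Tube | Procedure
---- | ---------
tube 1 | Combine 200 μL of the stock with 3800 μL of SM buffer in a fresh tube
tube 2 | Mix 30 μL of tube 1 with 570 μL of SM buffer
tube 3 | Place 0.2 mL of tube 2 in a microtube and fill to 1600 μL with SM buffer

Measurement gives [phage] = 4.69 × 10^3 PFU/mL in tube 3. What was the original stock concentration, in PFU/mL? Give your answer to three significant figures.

Step 1: 200 μL + 3800 μL = 4000 μL total → factor 4000/200 = 20
Step 2: 30 μL + 570 μL = 600 μL total → factor 600/30 = 20
Step 3: 0.2 mL brought to 1600 μL → factor 1.6/0.2 = 8
Overall dilution factor = 20 × 20 × 8 = 3200
Stock = 4.69 × 10^3 PFU/mL × 3200 = 1.50 × 10^7 PFU/mL

1.50 × 10^7 PFU/mL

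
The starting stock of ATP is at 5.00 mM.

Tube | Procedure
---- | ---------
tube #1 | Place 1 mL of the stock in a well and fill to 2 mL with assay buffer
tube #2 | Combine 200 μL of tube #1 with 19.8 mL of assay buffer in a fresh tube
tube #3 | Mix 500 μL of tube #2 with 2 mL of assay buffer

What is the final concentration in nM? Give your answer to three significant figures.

5.00 × 10^3 nM

Step 1: 1 mL brought to 2 mL → factor 2/1 = 2
Step 2: 200 μL + 19.8 mL = 20000 μL total → factor 20000/200 = 100
Step 3: 500 μL + 2 mL = 2500 μL total → factor 2500/500 = 5
Overall dilution factor = 2 × 100 × 5 = 1000
Final = 5.00 mM / 1000 = 0.005000 mM = 5.00 × 10^3 nM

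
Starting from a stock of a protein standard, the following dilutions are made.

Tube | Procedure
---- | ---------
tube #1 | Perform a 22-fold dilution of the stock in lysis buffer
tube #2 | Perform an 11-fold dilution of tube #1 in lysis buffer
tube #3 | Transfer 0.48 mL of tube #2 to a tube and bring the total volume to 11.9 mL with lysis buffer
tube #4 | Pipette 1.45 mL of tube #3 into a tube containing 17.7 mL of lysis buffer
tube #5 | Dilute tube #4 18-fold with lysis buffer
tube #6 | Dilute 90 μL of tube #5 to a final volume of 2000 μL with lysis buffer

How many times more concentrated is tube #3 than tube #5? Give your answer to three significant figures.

Step 1: 22-fold → factor 22
Step 2: 11-fold → factor 11
Step 3: 0.48 mL brought to 11.9 mL → factor 11.9/0.48 = 24.792
Step 4: 1.45 mL + 17.7 mL = 19.15 mL total → factor 19.15/1.45 = 13.207
Step 5: 18-fold → factor 18
Dilution factor to tube #3 = 5999.6; to tube #5 = 1.4262 × 10^6
[tube #3]/[tube #5] = (factor to tube #5)/(factor to tube #3) = 1.4262 × 10^6/5999.6 = 238

238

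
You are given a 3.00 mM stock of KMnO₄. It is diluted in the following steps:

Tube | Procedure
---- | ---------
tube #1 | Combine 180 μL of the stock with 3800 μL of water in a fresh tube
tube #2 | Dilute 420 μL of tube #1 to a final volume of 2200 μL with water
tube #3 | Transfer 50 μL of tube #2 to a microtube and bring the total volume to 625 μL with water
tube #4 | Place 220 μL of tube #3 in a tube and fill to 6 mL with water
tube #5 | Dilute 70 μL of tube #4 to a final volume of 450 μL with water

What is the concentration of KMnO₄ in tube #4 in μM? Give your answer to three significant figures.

Step 1: 180 μL + 3800 μL = 3980 μL total → factor 3980/180 = 22.111
Step 2: 420 μL brought to 2200 μL → factor 2200/420 = 5.2381
Step 3: 50 μL brought to 625 μL → factor 625/50 = 12.5
Step 4: 220 μL brought to 6 mL → factor 6000/220 = 27.273
Dilution factor through tube #4 = 22.111 × 5.2381 × 12.5 × 27.273 = 39484
[tube #4] = 3.00 mM / 39484 = 7.598 × 10^-5 mM = 0.0760 μM

0.0760 μM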